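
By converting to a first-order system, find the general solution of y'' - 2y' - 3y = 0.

Let x_1 = y, x_2 = y'. Then x_1' = x_2 and x_2' = 3x_1 + 2x_2.
A = [[0,1],[3,2]]; det(A-λI) = λ^2 - 2λ - 3.
Eigenvalues λ = 3, -1 with eigenvectors (1,3), (1,-1).

y(t) = C_1e^(3t) + C_2e^(-t)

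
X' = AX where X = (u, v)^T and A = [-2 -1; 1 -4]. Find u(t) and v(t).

Coefficient matrix A = [[-2, -1], [1, -4]].
Characteristic polynomial det(A - λI) = λ^2 + 6λ + 9 = 0.
Single eigenvalue λ = -3 with algebraic multiplicity 2.
Eigenvector v = (-1,-1); generalized eigenvector w with (A-λI)w=v is (2,3).
General solution: e^(-3t)[K_1·v + K_2·(t·v + w)].

u(t) = -K_1e^(-3t) - K_2te^(-3t) + 2K_2e^(-3t), v(t) = -K_1e^(-3t) - K_2te^(-3t) + 3K_2e^(-3t)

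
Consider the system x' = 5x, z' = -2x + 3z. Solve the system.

x(t) = K_2e^(5t), z(t) = K_1e^(3t) - K_2e^(5t)

Coefficient matrix A = [[5, 0], [-2, 3]].
Characteristic polynomial det(A - λI) = λ^2 - 8λ + 15 = 0.
Eigenvalues λ = 3, 5.
For λ=3: (A-λI) row 1 is [2, 0], so an eigenvector is (0, 1).
For λ=5: (A-λI) row 2 is [-2, -2], so an eigenvector is (1, -1).
General solution: K_1e^(3t)(0,1) + K_2e^(5t)(1,-1).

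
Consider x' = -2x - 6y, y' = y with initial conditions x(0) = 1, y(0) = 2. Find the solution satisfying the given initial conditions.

Coefficient matrix A = [[-2, -6], [0, 1]].
Characteristic polynomial det(A - λI) = λ^2 + λ - 2 = 0.
Eigenvalues λ = 1, -2.
For λ=1: (A-λI) row 1 is [-3, -6], so an eigenvector is (-2, 1).
For λ=-2: (A-λI) row 1 is [0, -6], so an eigenvector is (1, 0).
General solution: c_1e^(t)(-2,1) + c_2e^(-2t)(1,0).
Applying x(0)=1, y(0)=2 gives c_1=2, c_2=5.

x(t) = -4e^(t) + 5e^(-2t), y(t) = 2e^(t)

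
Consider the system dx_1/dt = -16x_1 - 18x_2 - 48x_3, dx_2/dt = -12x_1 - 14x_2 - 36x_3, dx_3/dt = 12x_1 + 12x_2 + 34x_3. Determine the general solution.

x_1(t) = 3K_1e^(-2t) - 3K_2e^(4t) - 5K_3e^(2t), x_2(t) = 3K_1e^(-2t) - 2K_2e^(4t) - 3K_3e^(2t), x_3(t) = -2K_1e^(-2t) + 2K_2e^(4t) + 3K_3e^(2t)

Coefficient matrix A = [[-16, -18, -48], [-12, -14, -36], [12, 12, 34]].
det(A - λI) = 0 gives eigenvalues λ = -2, 4, 2.
For λ=-2: eigenvector (3,3,-2).
For λ=4: eigenvector (-3,-2,2).
For λ=2: eigenvector (-5,-3,3).
General solution: K_1e^(-2t)(3,3,-2) + K_2e^(4t)(-3,-2,2) + K_3e^(2t)(-5,-3,3).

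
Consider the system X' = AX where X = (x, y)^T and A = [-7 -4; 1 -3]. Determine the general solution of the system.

x(t) = -2K_1e^(-5t) - 2K_2te^(-5t) + 3K_2e^(-5t), y(t) = K_1e^(-5t) + K_2te^(-5t) - K_2e^(-5t)

Coefficient matrix A = [[-7, -4], [1, -3]].
Characteristic polynomial det(A - λI) = λ^2 + 10λ + 25 = 0.
Single eigenvalue λ = -5 with algebraic multiplicity 2.
Eigenvector v = (-2,1); generalized eigenvector w with (A-λI)w=v is (3,-1).
General solution: e^(-5t)[K_1·v + K_2·(t·v + w)].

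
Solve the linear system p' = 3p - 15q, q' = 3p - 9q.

Coefficient matrix A = [[3, -15], [3, -9]].
Characteristic polynomial det(A - λI) = λ^2 + 6λ + 18 = 0.
Eigenvalues λ = -3 ± 3i (complex conjugate pair).
For λ=-3+3i: an eigenvector is (1,0) - i(2,1) = (1 - 2i, 0 - i).
A real fundamental pair from Re and Im of e^((-3+3i)t)v: X_1 = e^(-3t)(cos(3t)·(1,0) + sin(3t)·(2,1)), X_2 = e^(-3t)(sin(3t)·(1,0) - cos(3t)·(2,1)).
General solution: K_1X_1 + K_2X_2.

p(t) = 2K_1e^(-3t)sin(3t) + K_1e^(-3t)cos(3t) + K_2e^(-3t)sin(3t) - 2K_2e^(-3t)cos(3t), q(t) = K_1e^(-3t)sin(3t) - K_2e^(-3t)cos(3t)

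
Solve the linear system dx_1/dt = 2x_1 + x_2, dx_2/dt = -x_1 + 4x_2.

x_1(t) = -c_1e^(3t) - c_2te^(3t) - c_2e^(3t), x_2(t) = -c_1e^(3t) - c_2te^(3t) - 2c_2e^(3t)

Coefficient matrix A = [[2, 1], [-1, 4]].
Characteristic polynomial det(A - λI) = λ^2 - 6λ + 9 = 0.
Single eigenvalue λ = 3 with algebraic multiplicity 2.
Eigenvector v = (-1,-1); generalized eigenvector w with (A-λI)w=v is (-1,-2).
General solution: e^(3t)[c_1·v + c_2·(t·v + w)].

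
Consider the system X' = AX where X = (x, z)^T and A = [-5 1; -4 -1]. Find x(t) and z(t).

x(t) = -c_1e^(-3t) - c_2te^(-3t) + 2c_2e^(-3t), z(t) = -2c_1e^(-3t) - 2c_2te^(-3t) + 3c_2e^(-3t)

Coefficient matrix A = [[-5, 1], [-4, -1]].
Characteristic polynomial det(A - λI) = λ^2 + 6λ + 9 = 0.
Single eigenvalue λ = -3 with algebraic multiplicity 2.
Eigenvector v = (-1,-2); generalized eigenvector w with (A-λI)w=v is (2,3).
General solution: e^(-3t)[c_1·v + c_2·(t·v + w)].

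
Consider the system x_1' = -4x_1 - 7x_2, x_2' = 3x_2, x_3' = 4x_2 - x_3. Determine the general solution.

x_1(t) = C_2e^(-4t) - C_3e^(3t), x_2(t) = C_3e^(3t), x_3(t) = -C_1e^(-t) + C_3e^(3t)

Coefficient matrix A = [[-4, -7, 0], [0, 3, 0], [0, 4, -1]].
det(A - λI) = 0 gives eigenvalues λ = -1, -4, 3.
For λ=-1: eigenvector (0,0,-1).
For λ=-4: eigenvector (1,0,0).
For λ=3: eigenvector (-1,1,1).
General solution: C_1e^(-t)(0,0,-1) + C_2e^(-4t)(1,0,0) + C_3e^(3t)(-1,1,1).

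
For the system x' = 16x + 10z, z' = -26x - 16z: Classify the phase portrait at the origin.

center

A = [[16,10],[-26,-16]]; det(A-λI) = λ^2 + 4.
λ = 0 ± 2i: zero real part.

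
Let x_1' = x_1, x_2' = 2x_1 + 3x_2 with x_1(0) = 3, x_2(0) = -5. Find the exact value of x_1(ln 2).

A = [[1,0],[2,3]]; eigenvalues λ = 3, 1.
Eigenvectors: (0,1) for λ=3, (1,-1) for λ=1.
From the initial condition, c_1 = -2, c_2 = 3.
x_1(ln 2) = (-2)(2^3)(0) + (3)(2^1)(1) = 6.

6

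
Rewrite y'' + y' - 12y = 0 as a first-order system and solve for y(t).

Let x_1 = y, x_2 = y'. Then x_1' = x_2 and x_2' = 12x_1 - x_2.
A = [[0,1],[12,-1]]; det(A-λI) = λ^2 + λ - 12.
Eigenvalues λ = -4, 3 with eigenvectors (1,-4), (1,3).

y(t) = c_1e^(-4t) + c_2e^(3t)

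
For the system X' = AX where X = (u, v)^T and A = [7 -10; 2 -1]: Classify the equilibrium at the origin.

A = [[7,-10],[2,-1]]; det(A-λI) = λ^2 - 6λ + 13.
λ = 3 ± 2i: positive real part.

unstable spiral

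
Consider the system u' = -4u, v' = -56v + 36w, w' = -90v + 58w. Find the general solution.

Coefficient matrix A = [[-4, 0, 0], [0, -56, 36], [0, -90, 58]].
det(A - λI) = 0 gives eigenvalues λ = -2, 4, -4.
For λ=-2: eigenvector (0,-2,-3).
For λ=4: eigenvector (0,3,5).
For λ=-4: eigenvector (1,0,0).
General solution: K_1e^(-2t)(0,-2,-3) + K_2e^(4t)(0,3,5) + K_3e^(-4t)(1,0,0).

u(t) = K_3e^(-4t), v(t) = -2K_1e^(-2t) + 3K_2e^(4t), w(t) = -3K_1e^(-2t) + 5K_2e^(4t)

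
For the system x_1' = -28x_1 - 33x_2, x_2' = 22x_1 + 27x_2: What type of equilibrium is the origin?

saddle

A = [[-28,-33],[22,27]]; det(A-λI) = λ^2 + λ - 30.
λ = 5, -6: opposite signs.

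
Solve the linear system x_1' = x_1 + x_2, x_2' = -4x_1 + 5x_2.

Coefficient matrix A = [[1, 1], [-4, 5]].
Characteristic polynomial det(A - λI) = λ^2 - 6λ + 9 = 0.
Single eigenvalue λ = 3 with algebraic multiplicity 2.
Eigenvector v = (1,2); generalized eigenvector w with (A-λI)w=v is (-2,-3).
General solution: e^(3t)[K_1·v + K_2·(t·v + w)].

x_1(t) = K_1e^(3t) + K_2te^(3t) - 2K_2e^(3t), x_2(t) = 2K_1e^(3t) + 2K_2te^(3t) - 3K_2e^(3t)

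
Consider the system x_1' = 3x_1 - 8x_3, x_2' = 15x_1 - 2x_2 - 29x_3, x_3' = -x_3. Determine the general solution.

x_1(t) = c_1e^(3t) + 2c_3e^(-t), x_2(t) = 3c_1e^(3t) + c_2e^(-2t) + c_3e^(-t), x_3(t) = c_3e^(-t)

Coefficient matrix A = [[3, 0, -8], [15, -2, -29], [0, 0, -1]].
det(A - λI) = 0 gives eigenvalues λ = 3, -2, -1.
For λ=3: eigenvector (1,3,0).
For λ=-2: eigenvector (0,1,0).
For λ=-1: eigenvector (2,1,1).
General solution: c_1e^(3t)(1,3,0) + c_2e^(-2t)(0,1,0) + c_3e^(-t)(2,1,1).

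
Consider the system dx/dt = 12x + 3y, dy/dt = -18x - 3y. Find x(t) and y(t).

x(t) = -C_1e^(6t) - C_2e^(3t), y(t) = 2C_1e^(6t) + 3C_2e^(3t)

Coefficient matrix A = [[12, 3], [-18, -3]].
Characteristic polynomial det(A - λI) = λ^2 - 9λ + 18 = 0.
Eigenvalues λ = 6, 3.
For λ=6: (A-λI) row 1 is [6, 3], so an eigenvector is (-1, 2).
For λ=3: (A-λI) row 1 is [9, 3], so an eigenvector is (-1, 3).
General solution: C_1e^(6t)(-1,2) + C_2e^(3t)(-1,3).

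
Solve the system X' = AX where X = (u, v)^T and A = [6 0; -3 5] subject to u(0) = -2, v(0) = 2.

u(t) = -2e^(6t), v(t) = 6e^(6t) - 4e^(5t)

Coefficient matrix A = [[6, 0], [-3, 5]].
Characteristic polynomial det(A - λI) = λ^2 - 11λ + 30 = 0.
Eigenvalues λ = 5, 6.
For λ=5: (A-λI) row 1 is [1, 0], so an eigenvector is (0, -1).
For λ=6: (A-λI) row 2 is [-3, -1], so an eigenvector is (-1, 3).
General solution: K_1e^(5t)(0,-1) + K_2e^(6t)(-1,3).
Applying u(0)=-2, v(0)=2 gives K_1=4, K_2=2.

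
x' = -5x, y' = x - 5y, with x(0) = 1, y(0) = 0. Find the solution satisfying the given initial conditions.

Coefficient matrix A = [[-5, 0], [1, -5]].
Characteristic polynomial det(A - λI) = λ^2 + 10λ + 25 = 0.
Single eigenvalue λ = -5 with algebraic multiplicity 2.
Eigenvector v = (0,1); generalized eigenvector w with (A-λI)w=v is (1,2).
General solution: e^(-5t)[C_1·v + C_2·(t·v + w)].
Applying x(0)=1, y(0)=0 gives C_1=-2, C_2=1.

x(t) = e^(-5t), y(t) = te^(-5t)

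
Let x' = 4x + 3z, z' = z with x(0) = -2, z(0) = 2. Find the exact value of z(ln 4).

8

A = [[4,3],[0,1]]; eigenvalues λ = 1, 4.
Eigenvectors: (-1,1) for λ=1, (1,0) for λ=4.
From the initial condition, c_1 = 2, c_2 = 0.
z(ln 4) = (2)(4^1)(1) + (0)(4^4)(0) = 8.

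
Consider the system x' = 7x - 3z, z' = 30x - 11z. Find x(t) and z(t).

x(t) = -c_1e^(-2t)sin(3t) + c_2e^(-2t)cos(3t), z(t) = -3c_1e^(-2t)sin(3t) + c_1e^(-2t)cos(3t) + c_2e^(-2t)sin(3t) + 3c_2e^(-2t)cos(3t)

Coefficient matrix A = [[7, -3], [30, -11]].
Characteristic polynomial det(A - λI) = λ^2 + 4λ + 13 = 0.
Eigenvalues λ = -2 ± 3i (complex conjugate pair).
For λ=-2+3i: an eigenvector is (0,1) - i(-1,-3) = (0 + i, 1 + 3i).
A real fundamental pair from Re and Im of e^((-2+3i)t)v: X_1 = e^(-2t)(cos(3t)·(0,1) + sin(3t)·(-1,-3)), X_2 = e^(-2t)(sin(3t)·(0,1) - cos(3t)·(-1,-3)).
General solution: c_1X_1 + c_2X_2.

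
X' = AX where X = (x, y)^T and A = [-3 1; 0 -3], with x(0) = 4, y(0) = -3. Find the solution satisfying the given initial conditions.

x(t) = -3te^(-3t) + 4e^(-3t), y(t) = -3e^(-3t)

Coefficient matrix A = [[-3, 1], [0, -3]].
Characteristic polynomial det(A - λI) = λ^2 + 6λ + 9 = 0.
Single eigenvalue λ = -3 with algebraic multiplicity 2.
Eigenvector v = (-1,0); generalized eigenvector w with (A-λI)w=v is (-3,-1).
General solution: e^(-3t)[K_1·v + K_2·(t·v + w)].
Applying x(0)=4, y(0)=-3 gives K_1=-13, K_2=3.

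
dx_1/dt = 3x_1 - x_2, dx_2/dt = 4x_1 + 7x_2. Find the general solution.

x_1(t) = -C_1e^(5t) - C_2te^(5t) - C_2e^(5t), x_2(t) = 2C_1e^(5t) + 2C_2te^(5t) + 3C_2e^(5t)

Coefficient matrix A = [[3, -1], [4, 7]].
Characteristic polynomial det(A - λI) = λ^2 - 10λ + 25 = 0.
Single eigenvalue λ = 5 with algebraic multiplicity 2.
Eigenvector v = (-1,2); generalized eigenvector w with (A-λI)w=v is (-1,3).
General solution: e^(5t)[C_1·v + C_2·(t·v + w)].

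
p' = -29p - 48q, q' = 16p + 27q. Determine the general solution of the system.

Coefficient matrix A = [[-29, -48], [16, 27]].
Characteristic polynomial det(A - λI) = λ^2 + 2λ - 15 = 0.
Eigenvalues λ = 3, -5.
For λ=3: (A-λI) row 1 is [-32, -48], so an eigenvector is (-3, 2).
For λ=-5: (A-λI) row 1 is [-24, -48], so an eigenvector is (2, -1).
General solution: C_1e^(3t)(-3,2) + C_2e^(-5t)(2,-1).

p(t) = -3C_1e^(3t) + 2C_2e^(-5t), q(t) = 2C_1e^(3t) - C_2e^(-5t)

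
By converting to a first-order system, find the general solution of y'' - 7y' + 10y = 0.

y(t) = c_1e^(2t) + c_2e^(5t)

Let x_1 = y, x_2 = y'. Then x_1' = x_2 and x_2' = -10x_1 + 7x_2.
A = [[0,1],[-10,7]]; det(A-λI) = λ^2 - 7λ + 10.
Eigenvalues λ = 2, 5 with eigenvectors (1,2), (1,5).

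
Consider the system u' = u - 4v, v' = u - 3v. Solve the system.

Coefficient matrix A = [[1, -4], [1, -3]].
Characteristic polynomial det(A - λI) = λ^2 + 2λ + 1 = 0.
Single eigenvalue λ = -1 with algebraic multiplicity 2.
Eigenvector v = (-2,-1); generalized eigenvector w with (A-λI)w=v is (-1,0).
General solution: e^(-t)[K_1·v + K_2·(t·v + w)].

u(t) = -2K_1e^(-t) - 2K_2te^(-t) - K_2e^(-t), v(t) = -K_1e^(-t) - K_2te^(-t)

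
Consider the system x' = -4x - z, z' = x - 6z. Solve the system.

Coefficient matrix A = [[-4, -1], [1, -6]].
Characteristic polynomial det(A - λI) = λ^2 + 10λ + 25 = 0.
Single eigenvalue λ = -5 with algebraic multiplicity 2.
Eigenvector v = (-1,-1); generalized eigenvector w with (A-λI)w=v is (-2,-1).
General solution: e^(-5t)[c_1·v + c_2·(t·v + w)].

x(t) = -c_1e^(-5t) - c_2te^(-5t) - 2c_2e^(-5t), z(t) = -c_1e^(-5t) - c_2te^(-5t) - c_2e^(-5t)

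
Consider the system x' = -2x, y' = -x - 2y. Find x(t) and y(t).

x(t) = c_2e^(-2t), y(t) = -c_1e^(-2t) - c_2te^(-2t)

Coefficient matrix A = [[-2, 0], [-1, -2]].
Characteristic polynomial det(A - λI) = λ^2 + 4λ + 4 = 0.
Single eigenvalue λ = -2 with algebraic multiplicity 2.
Eigenvector v = (0,-1); generalized eigenvector w with (A-λI)w=v is (1,0).
General solution: e^(-2t)[c_1·v + c_2·(t·v + w)].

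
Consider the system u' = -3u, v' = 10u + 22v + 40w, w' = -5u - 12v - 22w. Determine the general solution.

Coefficient matrix A = [[-3, 0, 0], [10, 22, 40], [-5, -12, -22]].
det(A - λI) = 0 gives eigenvalues λ = -3, -2, 2.
For λ=-3: eigenvector (1,-2,1).
For λ=-2: eigenvector (0,-5,3).
For λ=2: eigenvector (0,2,-1).
General solution: c_1e^(-3t)(1,-2,1) + c_2e^(-2t)(0,-5,3) + c_3e^(2t)(0,2,-1).

u(t) = c_1e^(-3t), v(t) = -2c_1e^(-3t) - 5c_2e^(-2t) + 2c_3e^(2t), w(t) = c_1e^(-3t) + 3c_2e^(-2t) - c_3e^(2t)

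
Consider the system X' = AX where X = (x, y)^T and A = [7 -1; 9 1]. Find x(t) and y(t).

x(t) = K_1e^(4t) + K_2te^(4t) + K_2e^(4t), y(t) = 3K_1e^(4t) + 3K_2te^(4t) + 2K_2e^(4t)

Coefficient matrix A = [[7, -1], [9, 1]].
Characteristic polynomial det(A - λI) = λ^2 - 8λ + 16 = 0.
Single eigenvalue λ = 4 with algebraic multiplicity 2.
Eigenvector v = (1,3); generalized eigenvector w with (A-λI)w=v is (1,2).
General solution: e^(4t)[K_1·v + K_2·(t·v + w)].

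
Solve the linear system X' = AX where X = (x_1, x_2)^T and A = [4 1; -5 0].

Coefficient matrix A = [[4, 1], [-5, 0]].
Characteristic polynomial det(A - λI) = λ^2 - 4λ + 5 = 0.
Eigenvalues λ = 2 ± i (complex conjugate pair).
For λ=2+i: an eigenvector is (0,-1) - i(-1,2) = (0 + i, -1 - 2i).
A real fundamental pair from Re and Im of e^((2+i)t)v: X_1 = e^(2t)(cos(t)·(0,-1) + sin(t)·(-1,2)), X_2 = e^(2t)(sin(t)·(0,-1) - cos(t)·(-1,2)).
General solution: C_1X_1 + C_2X_2.

x_1(t) = -C_1e^(2t)sin(t) + C_2e^(2t)cos(t), x_2(t) = 2C_1e^(2t)sin(t) - C_1e^(2t)cos(t) - C_2e^(2t)sin(t) - 2C_2e^(2t)cos(t)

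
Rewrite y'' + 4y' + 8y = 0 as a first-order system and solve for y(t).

y(t) = c_1e^(-2t)cos(2t) + c_2e^(-2t)sin(2t)

Let x_1 = y, x_2 = y'. Then x_1' = x_2 and x_2' = -8x_1 - 4x_2.
A = [[0,1],[-8,-4]]; det(A-λI) = λ^2 + 4λ + 8.
Eigenvalues λ = -2 ± 2i.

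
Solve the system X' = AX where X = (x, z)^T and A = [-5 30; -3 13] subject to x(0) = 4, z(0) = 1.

Coefficient matrix A = [[-5, 30], [-3, 13]].
Characteristic polynomial det(A - λI) = λ^2 - 8λ + 25 = 0.
Eigenvalues λ = 4 ± 3i (complex conjugate pair).
For λ=4+3i: an eigenvector is (1,0) - i(-3,-1) = (1 + 3i, 0 + i).
A real fundamental pair from Re and Im of e^((4+3i)t)v: X_1 = e^(4t)(cos(3t)·(1,0) + sin(3t)·(-3,-1)), X_2 = e^(4t)(sin(3t)·(1,0) - cos(3t)·(-3,-1)).
General solution: C_1X_1 + C_2X_2.
Applying x(0)=4, z(0)=1 gives C_1=1, C_2=1.

x(t) = -2e^(4t)sin(3t) + 4e^(4t)cos(3t), z(t) = -e^(4t)sin(3t) + e^(4t)cos(3t)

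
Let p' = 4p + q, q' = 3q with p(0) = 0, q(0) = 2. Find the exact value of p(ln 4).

A = [[4,1],[0,3]]; eigenvalues λ = 3, 4.
Eigenvectors: (-1,1) for λ=3, (-1,0) for λ=4.
From the initial condition, c_1 = 2, c_2 = -2.
p(ln 4) = (2)(4^3)(-1) + (-2)(4^4)(-1) = 384.

384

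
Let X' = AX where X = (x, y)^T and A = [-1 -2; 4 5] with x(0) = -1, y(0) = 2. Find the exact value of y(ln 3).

54

A = [[-1,-2],[4,5]]; eigenvalues λ = 1, 3.
Eigenvectors: (1,-1) for λ=1, (1,-2) for λ=3.
From the initial condition, c_1 = 0, c_2 = -1.
y(ln 3) = (0)(3^1)(-1) + (-1)(3^3)(-2) = 54.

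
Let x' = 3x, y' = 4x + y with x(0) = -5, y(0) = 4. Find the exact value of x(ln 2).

-40

A = [[3,0],[4,1]]; eigenvalues λ = 1, 3.
Eigenvectors: (0,-1) for λ=1, (-1,-2) for λ=3.
From the initial condition, c_1 = -14, c_2 = 5.
x(ln 2) = (-14)(2^1)(0) + (5)(2^3)(-1) = -40.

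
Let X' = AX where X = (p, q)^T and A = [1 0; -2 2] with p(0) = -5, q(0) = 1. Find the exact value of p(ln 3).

A = [[1,0],[-2,2]]; eigenvalues λ = 1, 2.
Eigenvectors: (1,2) for λ=1, (0,1) for λ=2.
From the initial condition, c_1 = -5, c_2 = 11.
p(ln 3) = (-5)(3^1)(1) + (11)(3^2)(0) = -15.

-15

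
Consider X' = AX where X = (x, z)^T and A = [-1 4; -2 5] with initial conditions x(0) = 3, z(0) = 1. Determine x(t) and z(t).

Coefficient matrix A = [[-1, 4], [-2, 5]].
Characteristic polynomial det(A - λI) = λ^2 - 4λ + 3 = 0.
Eigenvalues λ = 3, 1.
For λ=3: (A-λI) row 1 is [-4, 4], so an eigenvector is (-1, -1).
For λ=1: (A-λI) row 1 is [-2, 4], so an eigenvector is (-2, -1).
General solution: K_1e^(3t)(-1,-1) + K_2e^(t)(-2,-1).
Applying x(0)=3, z(0)=1 gives K_1=1, K_2=-2.

x(t) = -e^(3t) + 4e^(t), z(t) = -e^(3t) + 2e^(t)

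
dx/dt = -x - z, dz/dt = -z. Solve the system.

Coefficient matrix A = [[-1, -1], [0, -1]].
Characteristic polynomial det(A - λI) = λ^2 + 2λ + 1 = 0.
Single eigenvalue λ = -1 with algebraic multiplicity 2.
Eigenvector v = (-1,0); generalized eigenvector w with (A-λI)w=v is (3,1).
General solution: e^(-t)[K_1·v + K_2·(t·v + w)].

x(t) = -K_1e^(-t) - K_2te^(-t) + 3K_2e^(-t), z(t) = K_2e^(-t)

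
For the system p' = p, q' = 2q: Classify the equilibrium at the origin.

unstable node

A = [[1,0],[0,2]]; det(A-λI) = λ^2 - 3λ + 2.
λ = 2, 1: both positive.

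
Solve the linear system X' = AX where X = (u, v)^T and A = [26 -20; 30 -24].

Coefficient matrix A = [[26, -20], [30, -24]].
Characteristic polynomial det(A - λI) = λ^2 - 2λ - 24 = 0.
Eigenvalues λ = -4, 6.
For λ=-4: (A-λI) row 1 is [30, -20], so an eigenvector is (-2, -3).
For λ=6: (A-λI) row 1 is [20, -20], so an eigenvector is (-1, -1).
General solution: K_1e^(-4t)(-2,-3) + K_2e^(6t)(-1,-1).

u(t) = -2K_1e^(-4t) - K_2e^(6t), v(t) = -3K_1e^(-4t) - K_2e^(6t)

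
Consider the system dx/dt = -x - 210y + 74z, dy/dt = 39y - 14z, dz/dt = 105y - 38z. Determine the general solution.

x(t) = -6c_1e^(-3t) + c_2e^(-t) + 10c_3e^(4t), y(t) = c_1e^(-3t) - 2c_3e^(4t), z(t) = 3c_1e^(-3t) - 5c_3e^(4t)

Coefficient matrix A = [[-1, -210, 74], [0, 39, -14], [0, 105, -38]].
det(A - λI) = 0 gives eigenvalues λ = -3, -1, 4.
For λ=-3: eigenvector (-6,1,3).
For λ=-1: eigenvector (1,0,0).
For λ=4: eigenvector (10,-2,-5).
General solution: c_1e^(-3t)(-6,1,3) + c_2e^(-t)(1,0,0) + c_3e^(4t)(10,-2,-5).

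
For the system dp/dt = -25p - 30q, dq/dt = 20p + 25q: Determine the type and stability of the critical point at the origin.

saddle

A = [[-25,-30],[20,25]]; det(A-λI) = λ^2 - 25.
λ = -5, 5: opposite signs.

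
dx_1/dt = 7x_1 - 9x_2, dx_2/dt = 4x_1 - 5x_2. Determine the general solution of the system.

Coefficient matrix A = [[7, -9], [4, -5]].
Characteristic polynomial det(A - λI) = λ^2 - 2λ + 1 = 0.
Single eigenvalue λ = 1 with algebraic multiplicity 2.
Eigenvector v = (-3,-2); generalized eigenvector w with (A-λI)w=v is (1,1).
General solution: e^(t)[c_1·v + c_2·(t·v + w)].

x_1(t) = -3c_1e^(t) - 3c_2te^(t) + c_2e^(t), x_2(t) = -2c_1e^(t) - 2c_2te^(t) + c_2e^(t)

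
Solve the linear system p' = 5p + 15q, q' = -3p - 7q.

p(t) = 2c_1e^(-t)sin(3t) + c_1e^(-t)cos(3t) + c_2e^(-t)sin(3t) - 2c_2e^(-t)cos(3t), q(t) = -c_1e^(-t)sin(3t) + c_2e^(-t)cos(3t)

Coefficient matrix A = [[5, 15], [-3, -7]].
Characteristic polynomial det(A - λI) = λ^2 + 2λ + 10 = 0.
Eigenvalues λ = -1 ± 3i (complex conjugate pair).
For λ=-1+3i: an eigenvector is (1,0) - i(2,-1) = (1 - 2i, 0 + i).
A real fundamental pair from Re and Im of e^((-1+3i)t)v: X_1 = e^(-t)(cos(3t)·(1,0) + sin(3t)·(2,-1)), X_2 = e^(-t)(sin(3t)·(1,0) - cos(3t)·(2,-1)).
General solution: c_1X_1 + c_2X_2.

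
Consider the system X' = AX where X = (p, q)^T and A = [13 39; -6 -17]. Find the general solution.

Coefficient matrix A = [[13, 39], [-6, -17]].
Characteristic polynomial det(A - λI) = λ^2 + 4λ + 13 = 0.
Eigenvalues λ = -2 ± 3i (complex conjugate pair).
For λ=-2+3i: an eigenvector is (-3,1) - i(-2,1) = (-3 + 2i, 1 - i).
A real fundamental pair from Re and Im of e^((-2+3i)t)v: X_1 = e^(-2t)(cos(3t)·(-3,1) + sin(3t)·(-2,1)), X_2 = e^(-2t)(sin(3t)·(-3,1) - cos(3t)·(-2,1)).
General solution: c_1X_1 + c_2X_2.

p(t) = -2c_1e^(-2t)sin(3t) - 3c_1e^(-2t)cos(3t) - 3c_2e^(-2t)sin(3t) + 2c_2e^(-2t)cos(3t), q(t) = c_1e^(-2t)sin(3t) + c_1e^(-2t)cos(3t) + c_2e^(-2t)sin(3t) - c_2e^(-2t)cos(3t)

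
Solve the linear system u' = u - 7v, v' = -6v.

Coefficient matrix A = [[1, -7], [0, -6]].
Characteristic polynomial det(A - λI) = λ^2 + 5λ - 6 = 0.
Eigenvalues λ = 1, -6.
For λ=1: (A-λI) row 1 is [0, -7], so an eigenvector is (1, 0).
For λ=-6: (A-λI) row 1 is [7, -7], so an eigenvector is (-1, -1).
General solution: c_1e^(t)(1,0) + c_2e^(-6t)(-1,-1).

u(t) = c_1e^(t) - c_2e^(-6t), v(t) = -c_2e^(-6t)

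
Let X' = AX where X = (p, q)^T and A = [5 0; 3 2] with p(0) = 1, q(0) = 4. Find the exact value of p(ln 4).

A = [[5,0],[3,2]]; eigenvalues λ = 5, 2.
Eigenvectors: (-1,-1) for λ=5, (0,1) for λ=2.
From the initial condition, c_1 = -1, c_2 = 3.
p(ln 4) = (-1)(4^5)(-1) + (3)(4^2)(0) = 1024.

1024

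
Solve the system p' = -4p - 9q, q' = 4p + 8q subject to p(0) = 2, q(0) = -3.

p(t) = 15te^(2t) + 2e^(2t), q(t) = -10te^(2t) - 3e^(2t)

Coefficient matrix A = [[-4, -9], [4, 8]].
Characteristic polynomial det(A - λI) = λ^2 - 4λ + 4 = 0.
Single eigenvalue λ = 2 with algebraic multiplicity 2.
Eigenvector v = (-3,2); generalized eigenvector w with (A-λI)w=v is (-1,1).
General solution: e^(2t)[K_1·v + K_2·(t·v + w)].
Applying p(0)=2, q(0)=-3 gives K_1=1, K_2=-5.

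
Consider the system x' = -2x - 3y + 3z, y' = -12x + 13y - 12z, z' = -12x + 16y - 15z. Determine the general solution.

x(t) = -3K_1e^(-3t) + K_3e^(-2t), y(t) = -6K_1e^(-3t) + K_2e^(t) + 4K_3e^(-2t), z(t) = -5K_1e^(-3t) + K_2e^(t) + 4K_3e^(-2t)

Coefficient matrix A = [[-2, -3, 3], [-12, 13, -12], [-12, 16, -15]].
det(A - λI) = 0 gives eigenvalues λ = -3, 1, -2.
For λ=-3: eigenvector (-3,-6,-5).
For λ=1: eigenvector (0,1,1).
For λ=-2: eigenvector (1,4,4).
General solution: K_1e^(-3t)(-3,-6,-5) + K_2e^(t)(0,1,1) + K_3e^(-2t)(1,4,4).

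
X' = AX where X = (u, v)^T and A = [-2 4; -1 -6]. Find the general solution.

u(t) = -2K_1e^(-4t) - 2K_2te^(-4t) - K_2e^(-4t), v(t) = K_1e^(-4t) + K_2te^(-4t)

Coefficient matrix A = [[-2, 4], [-1, -6]].
Characteristic polynomial det(A - λI) = λ^2 + 8λ + 16 = 0.
Single eigenvalue λ = -4 with algebraic multiplicity 2.
Eigenvector v = (-2,1); generalized eigenvector w with (A-λI)w=v is (-1,0).
General solution: e^(-4t)[K_1·v + K_2·(t·v + w)].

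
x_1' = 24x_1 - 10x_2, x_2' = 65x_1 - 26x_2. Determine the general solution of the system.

x_1(t) = C_1e^(-t)sin(5t) - C_1e^(-t)cos(5t) - C_2e^(-t)sin(5t) - C_2e^(-t)cos(5t), x_2(t) = 2C_1e^(-t)sin(5t) - 3C_1e^(-t)cos(5t) - 3C_2e^(-t)sin(5t) - 2C_2e^(-t)cos(5t)

Coefficient matrix A = [[24, -10], [65, -26]].
Characteristic polynomial det(A - λI) = λ^2 + 2λ + 26 = 0.
Eigenvalues λ = -1 ± 5i (complex conjugate pair).
For λ=-1+5i: an eigenvector is (-1,-3) - i(1,2) = (-1 - i, -3 - 2i).
A real fundamental pair from Re and Im of e^((-1+5i)t)v: X_1 = e^(-t)(cos(5t)·(-1,-3) + sin(5t)·(1,2)), X_2 = e^(-t)(sin(5t)·(-1,-3) - cos(5t)·(1,2)).
General solution: C_1X_1 + C_2X_2.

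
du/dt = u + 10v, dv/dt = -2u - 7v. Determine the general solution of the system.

u(t) = 2C_1e^(-3t)sin(2t) + C_1e^(-3t)cos(2t) + C_2e^(-3t)sin(2t) - 2C_2e^(-3t)cos(2t), v(t) = -C_1e^(-3t)sin(2t) + C_2e^(-3t)cos(2t)

Coefficient matrix A = [[1, 10], [-2, -7]].
Characteristic polynomial det(A - λI) = λ^2 + 6λ + 13 = 0.
Eigenvalues λ = -3 ± 2i (complex conjugate pair).
For λ=-3+2i: an eigenvector is (1,0) - i(2,-1) = (1 - 2i, 0 + i).
A real fundamental pair from Re and Im of e^((-3+2i)t)v: X_1 = e^(-3t)(cos(2t)·(1,0) + sin(2t)·(2,-1)), X_2 = e^(-3t)(sin(2t)·(1,0) - cos(2t)·(2,-1)).
General solution: C_1X_1 + C_2X_2.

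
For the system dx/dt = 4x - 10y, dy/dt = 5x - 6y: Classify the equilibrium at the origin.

stable spiral

A = [[4,-10],[5,-6]]; det(A-λI) = λ^2 + 2λ + 26.
λ = -1 ± 5i: negative real part.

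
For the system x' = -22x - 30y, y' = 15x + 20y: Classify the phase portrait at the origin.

stable spiral

A = [[-22,-30],[15,20]]; det(A-λI) = λ^2 + 2λ + 10.
λ = -1 ± 3i: negative real part.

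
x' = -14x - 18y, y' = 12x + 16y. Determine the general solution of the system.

Coefficient matrix A = [[-14, -18], [12, 16]].
Characteristic polynomial det(A - λI) = λ^2 - 2λ - 8 = 0.
Eigenvalues λ = 4, -2.
For λ=4: (A-λI) row 1 is [-18, -18], so an eigenvector is (-1, 1).
For λ=-2: (A-λI) row 1 is [-12, -18], so an eigenvector is (-3, 2).
General solution: C_1e^(4t)(-1,1) + C_2e^(-2t)(-3,2).

x(t) = -C_1e^(4t) - 3C_2e^(-2t), y(t) = C_1e^(4t) + 2C_2e^(-2t)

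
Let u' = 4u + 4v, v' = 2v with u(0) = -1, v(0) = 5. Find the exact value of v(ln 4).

A = [[4,4],[0,2]]; eigenvalues λ = 4, 2.
Eigenvectors: (-1,0) for λ=4, (-2,1) for λ=2.
From the initial condition, c_1 = -9, c_2 = 5.
v(ln 4) = (-9)(4^4)(0) + (5)(4^2)(1) = 80.

80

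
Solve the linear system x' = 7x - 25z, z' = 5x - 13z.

x(t) = -2K_1e^(-3t)sin(5t) - K_1e^(-3t)cos(5t) - K_2e^(-3t)sin(5t) + 2K_2e^(-3t)cos(5t), z(t) = -K_1e^(-3t)sin(5t) + K_2e^(-3t)cos(5t)

Coefficient matrix A = [[7, -25], [5, -13]].
Characteristic polynomial det(A - λI) = λ^2 + 6λ + 34 = 0.
Eigenvalues λ = -3 ± 5i (complex conjugate pair).
For λ=-3+5i: an eigenvector is (-1,0) - i(-2,-1) = (-1 + 2i, 0 + i).
A real fundamental pair from Re and Im of e^((-3+5i)t)v: X_1 = e^(-3t)(cos(5t)·(-1,0) + sin(5t)·(-2,-1)), X_2 = e^(-3t)(sin(5t)·(-1,0) - cos(5t)·(-2,-1)).
General solution: K_1X_1 + K_2X_2.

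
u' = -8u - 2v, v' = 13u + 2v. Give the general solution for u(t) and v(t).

u(t) = K_1e^(-3t)sin(t) + K_1e^(-3t)cos(t) + K_2e^(-3t)sin(t) - K_2e^(-3t)cos(t), v(t) = -2K_1e^(-3t)sin(t) - 3K_1e^(-3t)cos(t) - 3K_2e^(-3t)sin(t) + 2K_2e^(-3t)cos(t)

Coefficient matrix A = [[-8, -2], [13, 2]].
Characteristic polynomial det(A - λI) = λ^2 + 6λ + 10 = 0.
Eigenvalues λ = -3 ± i (complex conjugate pair).
For λ=-3+i: an eigenvector is (1,-3) - i(1,-2) = (1 - i, -3 + 2i).
A real fundamental pair from Re and Im of e^((-3+i)t)v: X_1 = e^(-3t)(cos(t)·(1,-3) + sin(t)·(1,-2)), X_2 = e^(-3t)(sin(t)·(1,-3) - cos(t)·(1,-2)).
General solution: K_1X_1 + K_2X_2.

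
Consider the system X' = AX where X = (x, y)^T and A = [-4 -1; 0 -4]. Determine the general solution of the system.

Coefficient matrix A = [[-4, -1], [0, -4]].
Characteristic polynomial det(A - λI) = λ^2 + 8λ + 16 = 0.
Single eigenvalue λ = -4 with algebraic multiplicity 2.
Eigenvector v = (-1,0); generalized eigenvector w with (A-λI)w=v is (3,1).
General solution: e^(-4t)[c_1·v + c_2·(t·v + w)].

x(t) = -c_1e^(-4t) - c_2te^(-4t) + 3c_2e^(-4t), y(t) = c_2e^(-4t)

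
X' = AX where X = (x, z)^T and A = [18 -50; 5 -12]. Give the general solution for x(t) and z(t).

Coefficient matrix A = [[18, -50], [5, -12]].
Characteristic polynomial det(A - λI) = λ^2 - 6λ + 34 = 0.
Eigenvalues λ = 3 ± 5i (complex conjugate pair).
For λ=3+5i: an eigenvector is (-1,0) - i(-3,-1) = (-1 + 3i, 0 + i).
A real fundamental pair from Re and Im of e^((3+5i)t)v: X_1 = e^(3t)(cos(5t)·(-1,0) + sin(5t)·(-3,-1)), X_2 = e^(3t)(sin(5t)·(-1,0) - cos(5t)·(-3,-1)).
General solution: c_1X_1 + c_2X_2.

x(t) = -3c_1e^(3t)sin(5t) - c_1e^(3t)cos(5t) - c_2e^(3t)sin(5t) + 3c_2e^(3t)cos(5t), z(t) = -c_1e^(3t)sin(5t) + c_2e^(3t)cos(5t)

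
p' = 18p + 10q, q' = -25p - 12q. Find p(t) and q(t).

p(t) = -K_1e^(3t)sin(5t) - K_1e^(3t)cos(5t) - K_2e^(3t)sin(5t) + K_2e^(3t)cos(5t), q(t) = 2K_1e^(3t)sin(5t) + K_1e^(3t)cos(5t) + K_2e^(3t)sin(5t) - 2K_2e^(3t)cos(5t)

Coefficient matrix A = [[18, 10], [-25, -12]].
Characteristic polynomial det(A - λI) = λ^2 - 6λ + 34 = 0.
Eigenvalues λ = 3 ± 5i (complex conjugate pair).
For λ=3+5i: an eigenvector is (-1,1) - i(-1,2) = (-1 + i, 1 - 2i).
A real fundamental pair from Re and Im of e^((3+5i)t)v: X_1 = e^(3t)(cos(5t)·(-1,1) + sin(5t)·(-1,2)), X_2 = e^(3t)(sin(5t)·(-1,1) - cos(5t)·(-1,2)).
General solution: K_1X_1 + K_2X_2.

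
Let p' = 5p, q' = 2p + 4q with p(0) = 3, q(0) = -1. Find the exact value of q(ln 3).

A = [[5,0],[2,4]]; eigenvalues λ = 4, 5.
Eigenvectors: (0,-1) for λ=4, (-1,-2) for λ=5.
From the initial condition, c_1 = 7, c_2 = -3.
q(ln 3) = (7)(3^4)(-1) + (-3)(3^5)(-2) = 891.

891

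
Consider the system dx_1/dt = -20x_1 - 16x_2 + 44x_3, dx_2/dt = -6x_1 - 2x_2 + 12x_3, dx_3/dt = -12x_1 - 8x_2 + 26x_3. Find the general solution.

x_1(t) = 4K_1e^(-2t) - 3K_2e^(4t) + 2K_3e^(2t), x_2(t) = K_1e^(-2t) - K_2e^(4t), x_3(t) = 2K_1e^(-2t) - 2K_2e^(4t) + K_3e^(2t)

Coefficient matrix A = [[-20, -16, 44], [-6, -2, 12], [-12, -8, 26]].
det(A - λI) = 0 gives eigenvalues λ = -2, 4, 2.
For λ=-2: eigenvector (4,1,2).
For λ=4: eigenvector (-3,-1,-2).
For λ=2: eigenvector (2,0,1).
General solution: K_1e^(-2t)(4,1,2) + K_2e^(4t)(-3,-1,-2) + K_3e^(2t)(2,0,1).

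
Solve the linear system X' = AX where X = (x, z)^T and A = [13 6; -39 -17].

Coefficient matrix A = [[13, 6], [-39, -17]].
Characteristic polynomial det(A - λI) = λ^2 + 4λ + 13 = 0.
Eigenvalues λ = -2 ± 3i (complex conjugate pair).
For λ=-2+3i: an eigenvector is (1,-2) - i(1,-3) = (1 - i, -2 + 3i).
A real fundamental pair from Re and Im of e^((-2+3i)t)v: X_1 = e^(-2t)(cos(3t)·(1,-2) + sin(3t)·(1,-3)), X_2 = e^(-2t)(sin(3t)·(1,-2) - cos(3t)·(1,-3)).
General solution: C_1X_1 + C_2X_2.

x(t) = C_1e^(-2t)sin(3t) + C_1e^(-2t)cos(3t) + C_2e^(-2t)sin(3t) - C_2e^(-2t)cos(3t), z(t) = -3C_1e^(-2t)sin(3t) - 2C_1e^(-2t)cos(3t) - 2C_2e^(-2t)sin(3t) + 3C_2e^(-2t)cos(3t)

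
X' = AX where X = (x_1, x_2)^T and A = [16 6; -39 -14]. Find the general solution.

x_1(t) = -c_1e^(t)sin(3t) + c_1e^(t)cos(3t) + c_2e^(t)sin(3t) + c_2e^(t)cos(3t), x_2(t) = 2c_1e^(t)sin(3t) - 3c_1e^(t)cos(3t) - 3c_2e^(t)sin(3t) - 2c_2e^(t)cos(3t)

Coefficient matrix A = [[16, 6], [-39, -14]].
Characteristic polynomial det(A - λI) = λ^2 - 2λ + 10 = 0.
Eigenvalues λ = 1 ± 3i (complex conjugate pair).
For λ=1+3i: an eigenvector is (1,-3) - i(-1,2) = (1 + i, -3 - 2i).
A real fundamental pair from Re and Im of e^((1+3i)t)v: X_1 = e^(t)(cos(3t)·(1,-3) + sin(3t)·(-1,2)), X_2 = e^(t)(sin(3t)·(1,-3) - cos(3t)·(-1,2)).
General solution: c_1X_1 + c_2X_2.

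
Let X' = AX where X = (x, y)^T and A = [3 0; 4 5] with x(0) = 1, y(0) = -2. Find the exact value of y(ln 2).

-16

A = [[3,0],[4,5]]; eigenvalues λ = 3, 5.
Eigenvectors: (1,-2) for λ=3, (0,1) for λ=5.
From the initial condition, c_1 = 1, c_2 = 0.
y(ln 2) = (1)(2^3)(-2) + (0)(2^5)(1) = -16.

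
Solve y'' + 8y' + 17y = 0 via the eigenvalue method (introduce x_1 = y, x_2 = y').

y(t) = K_1e^(-4t)cos(t) + K_2e^(-4t)sin(t)

Let x_1 = y, x_2 = y'. Then x_1' = x_2 and x_2' = -17x_1 - 8x_2.
A = [[0,1],[-17,-8]]; det(A-λI) = λ^2 + 8λ + 17.
Eigenvalues λ = -4 ± i.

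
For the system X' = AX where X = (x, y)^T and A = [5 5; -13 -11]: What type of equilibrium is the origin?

stable spiral

A = [[5,5],[-13,-11]]; det(A-λI) = λ^2 + 6λ + 10.
λ = -3 ± i: negative real part.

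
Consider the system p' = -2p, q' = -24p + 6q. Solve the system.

Coefficient matrix A = [[-2, 0], [-24, 6]].
Characteristic polynomial det(A - λI) = λ^2 - 4λ - 12 = 0.
Eigenvalues λ = -2, 6.
For λ=-2: (A-λI) row 2 is [-24, 8], so an eigenvector is (1, 3).
For λ=6: (A-λI) row 1 is [-8, 0], so an eigenvector is (0, -1).
General solution: c_1e^(-2t)(1,3) + c_2e^(6t)(0,-1).

p(t) = c_1e^(-2t), q(t) = 3c_1e^(-2t) - c_2e^(6t)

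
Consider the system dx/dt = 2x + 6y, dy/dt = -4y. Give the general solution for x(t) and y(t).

x(t) = C_1e^(-4t) + C_2e^(2t), y(t) = -C_1e^(-4t)

Coefficient matrix A = [[2, 6], [0, -4]].
Characteristic polynomial det(A - λI) = λ^2 + 2λ - 8 = 0.
Eigenvalues λ = -4, 2.
For λ=-4: (A-λI) row 1 is [6, 6], so an eigenvector is (1, -1).
For λ=2: (A-λI) row 1 is [0, 6], so an eigenvector is (1, 0).
General solution: C_1e^(-4t)(1,-1) + C_2e^(2t)(1,0).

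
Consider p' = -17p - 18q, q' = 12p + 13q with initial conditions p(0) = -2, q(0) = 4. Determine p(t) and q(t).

Coefficient matrix A = [[-17, -18], [12, 13]].
Characteristic polynomial det(A - λI) = λ^2 + 4λ - 5 = 0.
Eigenvalues λ = -5, 1.
For λ=-5: (A-λI) row 1 is [-12, -18], so an eigenvector is (3, -2).
For λ=1: (A-λI) row 1 is [-18, -18], so an eigenvector is (-1, 1).
General solution: K_1e^(-5t)(3,-2) + K_2e^(t)(-1,1).
Applying p(0)=-2, q(0)=4 gives K_1=2, K_2=8.

p(t) = -8e^(t) + 6e^(-5t), q(t) = 8e^(t) - 4e^(-5t)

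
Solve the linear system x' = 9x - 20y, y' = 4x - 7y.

Coefficient matrix A = [[9, -20], [4, -7]].
Characteristic polynomial det(A - λI) = λ^2 - 2λ + 17 = 0.
Eigenvalues λ = 1 ± 4i (complex conjugate pair).
For λ=1+4i: an eigenvector is (-1,0) - i(-2,-1) = (-1 + 2i, 0 + i).
A real fundamental pair from Re and Im of e^((1+4i)t)v: X_1 = e^(t)(cos(4t)·(-1,0) + sin(4t)·(-2,-1)), X_2 = e^(t)(sin(4t)·(-1,0) - cos(4t)·(-2,-1)).
General solution: C_1X_1 + C_2X_2.

x(t) = -2C_1e^(t)sin(4t) - C_1e^(t)cos(4t) - C_2e^(t)sin(4t) + 2C_2e^(t)cos(4t), y(t) = -C_1e^(t)sin(4t) + C_2e^(t)cos(4t)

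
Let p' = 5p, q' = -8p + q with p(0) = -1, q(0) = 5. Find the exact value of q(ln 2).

A = [[5,0],[-8,1]]; eigenvalues λ = 1, 5.
Eigenvectors: (0,1) for λ=1, (1,-2) for λ=5.
From the initial condition, c_1 = 3, c_2 = -1.
q(ln 2) = (3)(2^1)(1) + (-1)(2^5)(-2) = 70.

70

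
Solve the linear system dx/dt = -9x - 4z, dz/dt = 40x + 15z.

Coefficient matrix A = [[-9, -4], [40, 15]].
Characteristic polynomial det(A - λI) = λ^2 - 6λ + 25 = 0.
Eigenvalues λ = 3 ± 4i (complex conjugate pair).
For λ=3+4i: an eigenvector is (1,-3) - i(0,1) = (1, -3 - i).
A real fundamental pair from Re and Im of e^((3+4i)t)v: X_1 = e^(3t)(cos(4t)·(1,-3) + sin(4t)·(0,1)), X_2 = e^(3t)(sin(4t)·(1,-3) - cos(4t)·(0,1)).
General solution: K_1X_1 + K_2X_2.

x(t) = K_1e^(3t)cos(4t) + K_2e^(3t)sin(4t), z(t) = K_1e^(3t)sin(4t) - 3K_1e^(3t)cos(4t) - 3K_2e^(3t)sin(4t) - K_2e^(3t)cos(4t)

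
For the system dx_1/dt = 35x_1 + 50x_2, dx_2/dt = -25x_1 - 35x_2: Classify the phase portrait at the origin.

A = [[35,50],[-25,-35]]; det(A-λI) = λ^2 + 25.
λ = 0 ± 5i: zero real part.

center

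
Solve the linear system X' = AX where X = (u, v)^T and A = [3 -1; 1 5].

Coefficient matrix A = [[3, -1], [1, 5]].
Characteristic polynomial det(A - λI) = λ^2 - 8λ + 16 = 0.
Single eigenvalue λ = 4 with algebraic multiplicity 2.
Eigenvector v = (1,-1); generalized eigenvector w with (A-λI)w=v is (-3,2).
General solution: e^(4t)[K_1·v + K_2·(t·v + w)].

u(t) = K_1e^(4t) + K_2te^(4t) - 3K_2e^(4t), v(t) = -K_1e^(4t) - K_2te^(4t) + 2K_2e^(4t)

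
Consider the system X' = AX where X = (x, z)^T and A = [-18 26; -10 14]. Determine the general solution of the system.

Coefficient matrix A = [[-18, 26], [-10, 14]].
Characteristic polynomial det(A - λI) = λ^2 + 4λ + 8 = 0.
Eigenvalues λ = -2 ± 2i (complex conjugate pair).
For λ=-2+2i: an eigenvector is (-2,-1) - i(3,2) = (-2 - 3i, -1 - 2i).
A real fundamental pair from Re and Im of e^((-2+2i)t)v: X_1 = e^(-2t)(cos(2t)·(-2,-1) + sin(2t)·(3,2)), X_2 = e^(-2t)(sin(2t)·(-2,-1) - cos(2t)·(3,2)).
General solution: c_1X_1 + c_2X_2.

x(t) = 3c_1e^(-2t)sin(2t) - 2c_1e^(-2t)cos(2t) - 2c_2e^(-2t)sin(2t) - 3c_2e^(-2t)cos(2t), z(t) = 2c_1e^(-2t)sin(2t) - c_1e^(-2t)cos(2t) - c_2e^(-2t)sin(2t) - 2c_2e^(-2t)cos(2t)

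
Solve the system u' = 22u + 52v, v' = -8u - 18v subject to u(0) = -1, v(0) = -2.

u(t) = -31e^(2t)sin(4t) - e^(2t)cos(4t), v(t) = 12e^(2t)sin(4t) - 2e^(2t)cos(4t)

Coefficient matrix A = [[22, 52], [-8, -18]].
Characteristic polynomial det(A - λI) = λ^2 - 4λ + 20 = 0.
Eigenvalues λ = 2 ± 4i (complex conjugate pair).
For λ=2+4i: an eigenvector is (2,-1) - i(-3,1) = (2 + 3i, -1 - i).
A real fundamental pair from Re and Im of e^((2+4i)t)v: X_1 = e^(2t)(cos(4t)·(2,-1) + sin(4t)·(-3,1)), X_2 = e^(2t)(sin(4t)·(2,-1) - cos(4t)·(-3,1)).
General solution: c_1X_1 + c_2X_2.
Applying u(0)=-1, v(0)=-2 gives c_1=7, c_2=-5.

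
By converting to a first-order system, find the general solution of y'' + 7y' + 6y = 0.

y(t) = C_1e^(-6t) + C_2e^(-t)

Let x_1 = y, x_2 = y'. Then x_1' = x_2 and x_2' = -6x_1 - 7x_2.
A = [[0,1],[-6,-7]]; det(A-λI) = λ^2 + 7λ + 6.
Eigenvalues λ = -6, -1 with eigenvectors (1,-6), (1,-1).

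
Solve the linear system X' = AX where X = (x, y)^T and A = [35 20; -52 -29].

x(t) = 2C_1e^(3t)sin(4t) - C_1e^(3t)cos(4t) - C_2e^(3t)sin(4t) - 2C_2e^(3t)cos(4t), y(t) = -3C_1e^(3t)sin(4t) + 2C_1e^(3t)cos(4t) + 2C_2e^(3t)sin(4t) + 3C_2e^(3t)cos(4t)

Coefficient matrix A = [[35, 20], [-52, -29]].
Characteristic polynomial det(A - λI) = λ^2 - 6λ + 25 = 0.
Eigenvalues λ = 3 ± 4i (complex conjugate pair).
For λ=3+4i: an eigenvector is (-1,2) - i(2,-3) = (-1 - 2i, 2 + 3i).
A real fundamental pair from Re and Im of e^((3+4i)t)v: X_1 = e^(3t)(cos(4t)·(-1,2) + sin(4t)·(2,-3)), X_2 = e^(3t)(sin(4t)·(-1,2) - cos(4t)·(2,-3)).
General solution: C_1X_1 + C_2X_2.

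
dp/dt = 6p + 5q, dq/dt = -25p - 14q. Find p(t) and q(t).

Coefficient matrix A = [[6, 5], [-25, -14]].
Characteristic polynomial det(A - λI) = λ^2 + 8λ + 41 = 0.
Eigenvalues λ = -4 ± 5i (complex conjugate pair).
For λ=-4+5i: an eigenvector is (-1,2) - i(0,1) = (-1, 2 - i).
A real fundamental pair from Re and Im of e^((-4+5i)t)v: X_1 = e^(-4t)(cos(5t)·(-1,2) + sin(5t)·(0,1)), X_2 = e^(-4t)(sin(5t)·(-1,2) - cos(5t)·(0,1)).
General solution: K_1X_1 + K_2X_2.

p(t) = -K_1e^(-4t)cos(5t) - K_2e^(-4t)sin(5t), q(t) = K_1e^(-4t)sin(5t) + 2K_1e^(-4t)cos(5t) + 2K_2e^(-4t)sin(5t) - K_2e^(-4t)cos(5t)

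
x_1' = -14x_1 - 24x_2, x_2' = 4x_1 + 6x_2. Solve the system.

x_1(t) = -3c_1e^(-6t) - 2c_2e^(-2t), x_2(t) = c_1e^(-6t) + c_2e^(-2t)

Coefficient matrix A = [[-14, -24], [4, 6]].
Characteristic polynomial det(A - λI) = λ^2 + 8λ + 12 = 0.
Eigenvalues λ = -6, -2.
For λ=-6: (A-λI) row 1 is [-8, -24], so an eigenvector is (-3, 1).
For λ=-2: (A-λI) row 1 is [-12, -24], so an eigenvector is (-2, 1).
General solution: c_1e^(-6t)(-3,1) + c_2e^(-2t)(-2,1).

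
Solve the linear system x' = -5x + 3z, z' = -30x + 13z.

Coefficient matrix A = [[-5, 3], [-30, 13]].
Characteristic polynomial det(A - λI) = λ^2 - 8λ + 25 = 0.
Eigenvalues λ = 4 ± 3i (complex conjugate pair).
For λ=4+3i: an eigenvector is (0,1) - i(1,3) = (0 - i, 1 - 3i).
A real fundamental pair from Re and Im of e^((4+3i)t)v: X_1 = e^(4t)(cos(3t)·(0,1) + sin(3t)·(1,3)), X_2 = e^(4t)(sin(3t)·(0,1) - cos(3t)·(1,3)).
General solution: C_1X_1 + C_2X_2.

x(t) = C_1e^(4t)sin(3t) - C_2e^(4t)cos(3t), z(t) = 3C_1e^(4t)sin(3t) + C_1e^(4t)cos(3t) + C_2e^(4t)sin(3t) - 3C_2e^(4t)cos(3t)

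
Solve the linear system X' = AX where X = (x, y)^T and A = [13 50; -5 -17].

Coefficient matrix A = [[13, 50], [-5, -17]].
Characteristic polynomial det(A - λI) = λ^2 + 4λ + 29 = 0.
Eigenvalues λ = -2 ± 5i (complex conjugate pair).
For λ=-2+5i: an eigenvector is (1,0) - i(3,-1) = (1 - 3i, 0 + i).
A real fundamental pair from Re and Im of e^((-2+5i)t)v: X_1 = e^(-2t)(cos(5t)·(1,0) + sin(5t)·(3,-1)), X_2 = e^(-2t)(sin(5t)·(1,0) - cos(5t)·(3,-1)).
General solution: c_1X_1 + c_2X_2.

x(t) = 3c_1e^(-2t)sin(5t) + c_1e^(-2t)cos(5t) + c_2e^(-2t)sin(5t) - 3c_2e^(-2t)cos(5t), y(t) = -c_1e^(-2t)sin(5t) + c_2e^(-2t)cos(5t)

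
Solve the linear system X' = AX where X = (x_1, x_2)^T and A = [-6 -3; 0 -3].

Coefficient matrix A = [[-6, -3], [0, -3]].
Characteristic polynomial det(A - λI) = λ^2 + 9λ + 18 = 0.
Eigenvalues λ = -3, -6.
For λ=-3: (A-λI) row 1 is [-3, -3], so an eigenvector is (1, -1).
For λ=-6: (A-λI) row 1 is [0, -3], so an eigenvector is (1, 0).
General solution: c_1e^(-3t)(1,-1) + c_2e^(-6t)(1,0).

x_1(t) = c_1e^(-3t) + c_2e^(-6t), x_2(t) = -c_1e^(-3t)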